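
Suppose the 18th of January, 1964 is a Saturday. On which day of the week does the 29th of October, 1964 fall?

January 1964: 31 − 18 = 13 days remain.
Then February 1964 (29), March (31), April (30), May (31), June (30), July (31), August (31), September (30): 29 + 31 + 30 + 31 + 30 + 31 + 31 + 30 = 243 days.
October 1–29, 1964: 29 days.
Total: 13 + 243 + 29 = 285 days.
285 mod 7 = 5, so 5 days after Saturday is Thursday.

Thursday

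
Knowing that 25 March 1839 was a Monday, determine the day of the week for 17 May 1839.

Friday

March 1839: 31 − 25 = 6 days remain.
Then April (30): 30 days.
May 1–17, 1839: 17 days.
Total: 6 + 30 + 17 = 53 days.
53 mod 7 = 4, so 4 days after Monday is Friday.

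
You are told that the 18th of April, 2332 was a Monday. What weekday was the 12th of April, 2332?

Count forward from the earlier date (April 12, 2332) to the later (April 18, 2332):
Within April 2332: 18 − 12 = 6 days.
6 mod 7 = 6, so 6 days before Monday is Tuesday.

Tuesday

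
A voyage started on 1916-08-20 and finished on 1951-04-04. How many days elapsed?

From August 20, 1916 to August 20, 1950: 34 years, of which 8 contain a Feb 29 — 26×365 + 8×366 = 12418 days.
August 1950: 31 − 20 = 11 days remain.
Then September (30), October (31), November (30), December (31), January (31), February 1951 (28), March (31): 30 + 31 + 30 + 31 + 31 + 28 + 31 = 212 days.
April 1–4, 1951: 4 days.
Residual: 227 days.
Total: 12645 days.

12645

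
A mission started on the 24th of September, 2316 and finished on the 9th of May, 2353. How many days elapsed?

Day-of-year of September 24, 2316: 268.
Day-of-year of May 9, 2353: 129.
2316 has 366 days, so 366 − 268 = 98 days remain in 2316.
Full years 2317–2352: 27 common + 9 leap = 27×365 + 9×366 = 13149 days.
Total: 98 + 13149 + 129 = 13376 days.

13376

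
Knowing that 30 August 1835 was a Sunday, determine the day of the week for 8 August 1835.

Saturday

Count forward from the earlier date (August 8, 1835) to the later (August 30, 1835):
Within August 1835: 30 − 8 = 22 days.
22 mod 7 = 1, so 1 day before Sunday is Saturday.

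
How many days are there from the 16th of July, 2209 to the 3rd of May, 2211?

July 2209: 31 − 16 = 15 days remain.
Then 21 full months totalling 638 days.
May 1–3, 2211: 3 days.
Total: 15 + 638 + 3 = 656 days.

656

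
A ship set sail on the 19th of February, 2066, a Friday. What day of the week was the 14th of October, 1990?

Count forward from the earlier date (October 14, 1990) to the later (February 19, 2066):
From October 14, 1990 to October 14, 2065: 75 years, of which 19 contain a Feb 29 — 56×365 + 19×366 = 27394 days.
(2000 is a leap year (divisible by 400).)
October 2065: 31 − 14 = 17 days remain.
Then November (30), December (31), January (31): 30 + 31 + 31 = 92 days.
February 1–19, 2066: 19 days (2066 is not a leap year).
Residual: 128 days.
Total: 27522 days.
27522 mod 7 = 5, so 5 days before Friday is Sunday.

Sunday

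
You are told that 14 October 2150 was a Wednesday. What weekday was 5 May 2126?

Sunday

Count forward from the earlier date (May 5, 2126) to the later (October 14, 2150):
Day-of-year of May 5, 2126: 125.
Day-of-year of October 14, 2150: 287.
2126 has 365 days, so 365 − 125 = 240 days remain in 2126.
Full years 2127–2149: 17 common + 6 leap = 17×365 + 6×366 = 8401 days.
Total: 240 + 8401 + 287 = 8928 days.
8928 mod 7 = 3, so 3 days before Wednesday is Sunday.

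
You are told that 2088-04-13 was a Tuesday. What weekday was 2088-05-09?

Sunday

April 2088: 30 − 13 = 17 days remain.
May 1–9, 2088: 9 days.
Total: 17 + 9 = 26 days.
26 mod 7 = 5, so 5 days after Tuesday is Sunday.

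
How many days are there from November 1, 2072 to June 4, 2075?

Day-of-year of November 1, 2072: 306.
Day-of-year of June 4, 2075: 155.
2072 has 366 days, so 366 − 306 = 60 days remain in 2072.
Full years: 2073: 365; 2074: 365. Sum = 730.
Total: 60 + 730 + 155 = 945 days.

945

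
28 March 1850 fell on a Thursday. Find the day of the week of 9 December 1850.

March 1850: 31 − 28 = 3 days remain.
Then April (30), May (31), June (30), July (31), August (31), September (30), October (31), November (30): 30 + 31 + 30 + 31 + 31 + 30 + 31 + 30 = 244 days.
December 1–9, 1850: 9 days.
Total: 3 + 244 + 9 = 256 days.
256 mod 7 = 4, so 4 days after Thursday is Monday.

Monday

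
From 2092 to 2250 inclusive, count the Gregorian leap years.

Years divisible by 4: 2092, 2096, …, 2248 — 40 in all.
Of these, 2100, 2200 are divisible by 100 but not 400, so not leap.
Leap years: 40 − 2 = 38.

38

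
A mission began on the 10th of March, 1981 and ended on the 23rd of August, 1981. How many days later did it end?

March 1981: 31 − 10 = 21 days remain.
Then April (30), May (31), June (30), July (31): 30 + 31 + 30 + 31 = 122 days.
August 1–23, 1981: 23 days.
Total: 21 + 122 + 23 = 166 days.

166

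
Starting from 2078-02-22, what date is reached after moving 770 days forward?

2080-04-02

Count 770 days after February 22, 2078:
February 22, 2078 → February 22, 2079: 365 days.
February 22, 2079 → February 22, 2080: 365 days.
February 2080: 29 − 22 = 7 days remain (2080 is a leap year, so February has 29 days).
Then March (31): 31 days.
April 1–2, 2080: 2 days.
Residual: 40 days.
Total: 770 days.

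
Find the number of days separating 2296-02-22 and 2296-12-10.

292

February 2296: 29 − 22 = 7 days remain (2296 is a leap year, so February has 29 days).
Then 9 full months totalling 275 days.
December 1–10, 2296: 10 days.
Total: 7 + 275 + 10 = 292 days.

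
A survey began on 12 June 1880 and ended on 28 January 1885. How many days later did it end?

June 12, 1880 → June 12, 1881: 365 days.
June 12, 1881 → June 12, 1882: 365 days.
June 12, 1882 → June 12, 1883: 365 days.
June 12, 1883 → June 12, 1884: 366 days (1884 is a leap year).
June 1884: 30 − 12 = 18 days remain.
Then July (31), August (31), September (30), October (31), November (30), December (31): 31 + 31 + 30 + 31 + 30 + 31 = 184 days.
January 1–28, 1885: 28 days.
Residual: 230 days.
Total: 1691 days.

1691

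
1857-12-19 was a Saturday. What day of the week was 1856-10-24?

Friday

Count forward from the earlier date (October 24, 1856) to the later (December 19, 1857):
October 1856: 31 − 24 = 7 days remain.
Then 13 full months totalling 395 days.
December 1–19, 1857: 19 days.
Total: 7 + 395 + 19 = 421 days.
421 mod 7 = 1, so 1 day before Saturday is Friday.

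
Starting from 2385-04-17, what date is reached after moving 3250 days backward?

2376-05-24

Count 3250 days before April 17, 2385:
Day-of-year of May 24, 2376: 145.
Day-of-year of April 17, 2385: 107.
2376 has 366 days, so 366 − 145 = 221 days remain in 2376.
Full years 2377–2384: 6 common + 2 leap = 6×365 + 2×366 = 2922 days.
Total: 221 + 2922 + 107 = 3250 days.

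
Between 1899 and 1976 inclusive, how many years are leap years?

19

Years divisible by 4: 1900, 1904, …, 1976 — 20 in all.
Of these, 1900 is divisible by 100 but not 400, so not leap.
Leap years: 20 − 1 = 19.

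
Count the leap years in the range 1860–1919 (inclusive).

Years divisible by 4: 1860, 1864, …, 1916 — 15 in all.
Of these, 1900 is divisible by 100 but not 400, so not leap.
Leap years: 15 − 1 = 14.

14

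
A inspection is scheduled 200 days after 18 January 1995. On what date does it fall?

6 August 1995

Count 200 days after January 18, 1995:
January 1995: 31 − 18 = 13 days remain.
Then February 1995 (28), March (31), April (30), May (31), June (30), July (31): 28 + 31 + 30 + 31 + 30 + 31 = 181 days.
August 1–6, 1995: 6 days.
Total: 13 + 181 + 6 = 200 days.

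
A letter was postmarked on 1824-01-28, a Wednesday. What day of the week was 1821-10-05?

Count forward from the earlier date (October 5, 1821) to the later (January 28, 1824):
October 5, 1821 → October 5, 1822: 365 days.
October 5, 1822 → October 5, 1823: 365 days.
October 1823: 31 − 5 = 26 days remain.
Then November (30), December (31): 30 + 31 = 61 days.
January 1–28, 1824: 28 days.
Residual: 115 days.
Total: 845 days.
845 mod 7 = 5, so 5 days before Wednesday is Friday.

Friday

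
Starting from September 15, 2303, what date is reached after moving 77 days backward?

June 30, 2303

Count 77 days before September 15, 2303:
June 2303: 30 − 30 = 0 days remain.
Then July (31), August (31): 31 + 31 = 62 days.
September 1–15, 2303: 15 days.
Total: 0 + 62 + 15 = 77 days.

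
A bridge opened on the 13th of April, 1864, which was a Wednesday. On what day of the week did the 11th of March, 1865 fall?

Day-of-year of April 13, 1864: 104.
Day-of-year of March 11, 1865: 70.
1864 has 366 days, so 366 − 104 = 262 days remain in 1864.
Total: 262 + 70 = 332 days.
332 mod 7 = 3, so 3 days after Wednesday is Saturday.

Saturday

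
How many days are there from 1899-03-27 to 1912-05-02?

From March 27, 1899 to March 27, 1912: 13 years, of which 3 contain a Feb 29 — 10×365 + 3×366 = 4748 days.
(1900 is not a leap year (divisible by 100 but not 400).)
March 1912: 31 − 27 = 4 days remain.
Then April (30): 30 days.
May 1–2, 1912: 2 days.
Residual: 36 days.
Total: 4784 days.

4784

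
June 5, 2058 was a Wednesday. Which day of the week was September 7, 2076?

Day-of-year of June 5, 2058: 156.
Day-of-year of September 7, 2076: 251.
2058 has 365 days, so 365 − 156 = 209 days remain in 2058.
Full years 2059–2075: 13 common + 4 leap = 13×365 + 4×366 = 6209 days.
Total: 209 + 6209 + 251 = 6669 days.
6669 mod 7 = 5, so 5 days after Wednesday is Monday.

Monday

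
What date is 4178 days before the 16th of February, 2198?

the 9th of September, 2186

Count 4178 days before February 16, 2198:
Day-of-year of September 9, 2186: 252.
Day-of-year of February 16, 2198: 47.
2186 has 365 days, so 365 − 252 = 113 days remain in 2186.
Full years 2187–2197: 8 common + 3 leap = 8×365 + 3×366 = 4018 days.
Total: 113 + 4018 + 47 = 4178 days.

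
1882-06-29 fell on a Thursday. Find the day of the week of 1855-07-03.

Tuesday

Count forward from the earlier date (July 3, 1855) to the later (June 29, 1882):
From July 3, 1855 to July 3, 1881: 26 years, of which 7 contain a Feb 29 — 19×365 + 7×366 = 9497 days.
July 1881: 31 − 3 = 28 days remain.
Then 10 full months totalling 304 days.
June 1–29, 1882: 29 days.
Residual: 361 days.
Total: 9858 days.
9858 mod 7 = 2, so 2 days before Thursday is Tuesday.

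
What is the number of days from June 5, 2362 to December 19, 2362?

197

June 2362: 30 − 5 = 25 days remain.
Then July (31), August (31), September (30), October (31), November (30): 31 + 31 + 30 + 31 + 30 = 153 days.
December 1–19, 2362: 19 days.
Total: 25 + 153 + 19 = 197 days.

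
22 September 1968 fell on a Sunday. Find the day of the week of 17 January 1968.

Wednesday

Count forward from the earlier date (January 17, 1968) to the later (September 22, 1968):
January 1968: 31 − 17 = 14 days remain.
Then February 1968 (29), March (31), April (30), May (31), June (30), July (31), August (31): 29 + 31 + 30 + 31 + 30 + 31 + 31 = 213 days.
September 1–22, 1968: 22 days.
Total: 14 + 213 + 22 = 249 days.
249 mod 7 = 4, so 4 days before Sunday is Wednesday.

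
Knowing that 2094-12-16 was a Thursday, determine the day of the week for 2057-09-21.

Count forward from the earlier date (September 21, 2057) to the later (December 16, 2094):
From September 21, 2057 to September 21, 2094: 37 years, of which 9 contain a Feb 29 — 28×365 + 9×366 = 13514 days.
September 2094: 30 − 21 = 9 days remain.
Then October (31), November (30): 31 + 30 = 61 days.
December 1–16, 2094: 16 days.
Residual: 86 days.
Total: 13600 days.
13600 mod 7 = 6, so 6 days before Thursday is Friday.

Friday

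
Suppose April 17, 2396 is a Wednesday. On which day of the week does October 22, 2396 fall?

April 2396: 30 − 17 = 13 days remain.
Then May (31), June (30), July (31), August (31), September (30): 31 + 30 + 31 + 31 + 30 = 153 days.
October 1–22, 2396: 22 days.
Total: 13 + 153 + 22 = 188 days.
188 mod 7 = 6, so 6 days after Wednesday is Tuesday.

Tuesday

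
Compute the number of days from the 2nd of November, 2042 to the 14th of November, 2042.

Within November 2042: 14 − 2 = 12 days.

12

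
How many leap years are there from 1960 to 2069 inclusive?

Years divisible by 4: 1960, 1964, …, 2068 — 28 in all.
2000 is divisible by 400, so still leap.
No century exceptions apply. Count: 28.

28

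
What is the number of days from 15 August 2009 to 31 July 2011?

Day-of-year of August 15, 2009: 227.
Day-of-year of July 31, 2011: 212.
2009 has 365 days, so 365 − 227 = 138 days remain in 2009.
Full years: 2010: 365. Sum = 365.
Total: 138 + 365 + 212 = 715 days.

715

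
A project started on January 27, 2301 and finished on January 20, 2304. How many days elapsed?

1088

January 27, 2301 → January 27, 2302: 365 days.
January 27, 2302 → January 27, 2303: 365 days.
January 2303: 31 − 27 = 4 days remain.
Then 11 full months totalling 334 days.
January 1–20, 2304: 20 days.
Residual: 358 days.
Total: 1088 days.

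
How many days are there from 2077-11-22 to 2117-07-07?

14471

Day-of-year of November 22, 2077: 326.
Day-of-year of July 7, 2117: 188.
2077 has 365 days, so 365 − 326 = 39 days remain in 2077.
Full years 2078–2116: 30 common + 9 leap = 30×365 + 9×366 = 14244 days.
Total: 39 + 14244 + 188 = 14471 days.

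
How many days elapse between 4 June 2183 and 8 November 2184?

523

Day-of-year of June 4, 2183: 155.
Day-of-year of November 8, 2184: 313.
2183 has 365 days, so 365 − 155 = 210 days remain in 2183.
Total: 210 + 313 = 523 days.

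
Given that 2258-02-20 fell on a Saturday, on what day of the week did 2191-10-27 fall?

Count forward from the earlier date (October 27, 2191) to the later (February 20, 2258):
From October 27, 2191 to October 27, 2257: 66 years, of which 16 contain a Feb 29 — 50×365 + 16×366 = 24106 days.
(2200 is not a leap year (divisible by 100 but not 400).)
October 2257: 31 − 27 = 4 days remain.
Then November (30), December (31), January (31): 30 + 31 + 31 = 92 days.
February 1–20, 2258: 20 days (2258 is not a leap year).
Residual: 116 days.
Total: 24222 days.
24222 mod 7 = 2, so 2 days before Saturday is Thursday.

Thursday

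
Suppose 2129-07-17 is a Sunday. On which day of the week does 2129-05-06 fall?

Friday

Count forward from the earlier date (May 6, 2129) to the later (July 17, 2129):
May 2129: 31 − 6 = 25 days remain.
Then June (30): 30 days.
July 1–17, 2129: 17 days.
Total: 25 + 30 + 17 = 72 days.
72 mod 7 = 2, so 2 days before Sunday is Friday.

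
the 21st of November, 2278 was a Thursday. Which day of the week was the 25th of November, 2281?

Day-of-year of November 21, 2278: 325.
Day-of-year of November 25, 2281: 329.
2278 has 365 days, so 365 − 325 = 40 days remain in 2278.
Full years: 2279: 365; 2280: 366. Sum = 731.
Total: 40 + 731 + 329 = 1100 days.
1100 mod 7 = 1, so 1 day after Thursday is Friday.

Friday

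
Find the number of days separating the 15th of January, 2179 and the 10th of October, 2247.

25104

Day-of-year of January 15, 2179: 15.
Day-of-year of October 10, 2247: 283.
2179 has 365 days, so 365 − 15 = 350 days remain in 2179.
Full years 2180–2246: 51 common + 16 leap = 51×365 + 16×366 = 24471 days.
Total: 350 + 24471 + 283 = 25104 days.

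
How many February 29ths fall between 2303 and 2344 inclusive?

11

Years divisible by 4 in [2303, 2344]: 2304, 2308, 2312, 2316, 2320, 2324, 2328, 2332, 2336, 2340, 2344.
No century exceptions apply. Count: 11.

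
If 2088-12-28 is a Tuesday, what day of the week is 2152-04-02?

Day-of-year of December 28, 2088: 363.
Day-of-year of April 2, 2152: 93.
2088 has 366 days, so 366 − 363 = 3 days remain in 2088.
Full years 2089–2151: 49 common + 14 leap = 49×365 + 14×366 = 23009 days.
Total: 3 + 23009 + 93 = 23105 days.
23105 mod 7 = 5, so 5 days after Tuesday is Sunday.

Sunday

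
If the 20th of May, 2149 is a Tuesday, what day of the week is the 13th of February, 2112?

Count forward from the earlier date (February 13, 2112) to the later (May 20, 2149):
From February 13, 2112 to February 13, 2149: 37 years, of which 10 contain a Feb 29 — 27×365 + 10×366 = 13515 days.
February 2149: 28 − 13 = 15 days remain (2149 is not a leap year, so February has 28 days).
Then March (31), April (30): 31 + 30 = 61 days.
May 1–20, 2149: 20 days.
Residual: 96 days.
Total: 13611 days.
13611 mod 7 = 3, so 3 days before Tuesday is Saturday.

Saturday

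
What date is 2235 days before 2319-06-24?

2313-05-11

Count 2235 days before June 24, 2319:
May 11, 2313 → May 11, 2314: 365 days.
May 11, 2314 → May 11, 2315: 365 days.
May 11, 2315 → May 11, 2316: 366 days (2316 is a leap year).
May 11, 2316 → May 11, 2317: 365 days.
May 11, 2317 → May 11, 2318: 365 days.
May 11, 2318 → May 11, 2319: 365 days.
May 2319: 31 − 11 = 20 days remain.
June 1–24, 2319: 24 days.
Residual: 44 days.
Total: 2235 days.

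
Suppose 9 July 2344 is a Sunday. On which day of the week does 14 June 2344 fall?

Count forward from the earlier date (June 14, 2344) to the later (July 9, 2344):
June 2344: 30 − 14 = 16 days remain.
July 1–9, 2344: 9 days.
Total: 16 + 9 = 25 days.
25 mod 7 = 4, so 4 days before Sunday is Wednesday.

Wednesday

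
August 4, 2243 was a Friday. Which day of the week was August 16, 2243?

Within August 2243: 16 − 4 = 12 days.
12 mod 7 = 5, so 5 days after Friday is Wednesday.

Wednesday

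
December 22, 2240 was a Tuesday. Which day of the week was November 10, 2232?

Saturday

Count forward from the earlier date (November 10, 2232) to the later (December 22, 2240):
Day-of-year of November 10, 2232: 315.
Day-of-year of December 22, 2240: 357.
2232 has 366 days, so 366 − 315 = 51 days remain in 2232.
Full years 2233–2239: 6 common + 1 leap = 6×365 + 1×366 = 2556 days.
Total: 51 + 2556 + 357 = 2964 days.
2964 mod 7 = 3, so 3 days before Tuesday is Saturday.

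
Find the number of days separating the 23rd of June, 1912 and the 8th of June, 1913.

June 1912: 30 − 23 = 7 days remain.
Then 11 full months totalling 335 days.
June 1–8, 1913: 8 days.
Residual: 350 days.
Total: 350 days.

350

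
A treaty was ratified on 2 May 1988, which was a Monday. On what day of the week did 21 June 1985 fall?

Count forward from the earlier date (June 21, 1985) to the later (May 2, 1988):
June 21, 1985 → June 21, 1986: 365 days.
June 21, 1986 → June 21, 1987: 365 days.
June 1987: 30 − 21 = 9 days remain.
Then 10 full months totalling 305 days.
May 1–2, 1988: 2 days.
Residual: 316 days.
Total: 1046 days.
1046 mod 7 = 3, so 3 days before Monday is Friday.

Friday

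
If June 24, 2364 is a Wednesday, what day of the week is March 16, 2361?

Count forward from the earlier date (March 16, 2361) to the later (June 24, 2364):
Day-of-year of March 16, 2361: 75.
Day-of-year of June 24, 2364: 176.
2361 has 365 days, so 365 − 75 = 290 days remain in 2361.
Full years: 2362: 365; 2363: 365. Sum = 730.
Total: 290 + 730 + 176 = 1196 days.
1196 mod 7 = 6, so 6 days before Wednesday is Thursday.

Thursday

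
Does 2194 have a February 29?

2194 is not a leap year.

No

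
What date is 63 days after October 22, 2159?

December 24, 2159

Count 63 days after October 22, 2159:
October 2159: 31 − 22 = 9 days remain.
Then November (30): 30 days.
December 1–24, 2159: 24 days.
Total: 9 + 30 + 24 = 63 days.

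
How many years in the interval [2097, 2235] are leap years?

32

Years divisible by 4: 2100, 2104, …, 2232 — 34 in all.
Of these, 2100, 2200 are divisible by 100 but not 400, so not leap.
Leap years: 34 − 2 = 32.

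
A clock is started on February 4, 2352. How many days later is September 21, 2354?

Day-of-year of February 4, 2352: 35.
Day-of-year of September 21, 2354: 264.
2352 has 366 days, so 366 − 35 = 331 days remain in 2352.
Full years: 2353: 365. Sum = 365.
Total: 331 + 365 + 264 = 960 days.

960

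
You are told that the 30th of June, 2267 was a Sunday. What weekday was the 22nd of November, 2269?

Day-of-year of June 30, 2267: 181.
Day-of-year of November 22, 2269: 326.
2267 has 365 days, so 365 − 181 = 184 days remain in 2267.
Full years: 2268: 366. Sum = 366.
Total: 184 + 366 + 326 = 876 days.
876 mod 7 = 1, so 1 day after Sunday is Monday.

Monday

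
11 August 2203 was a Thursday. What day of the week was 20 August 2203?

Saturday

Within August 2203: 20 − 11 = 9 days.
9 mod 7 = 2, so 2 days after Thursday is Saturday.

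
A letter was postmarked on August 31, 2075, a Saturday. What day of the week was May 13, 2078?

Friday

Day-of-year of August 31, 2075: 243.
Day-of-year of May 13, 2078: 133.
2075 has 365 days, so 365 − 243 = 122 days remain in 2075.
Full years: 2076: 366; 2077: 365. Sum = 731.
Total: 122 + 731 + 133 = 986 days.
986 mod 7 = 6, so 6 days after Saturday is Friday.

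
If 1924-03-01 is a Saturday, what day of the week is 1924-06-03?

March 1924: 31 − 1 = 30 days remain.
Then April (30), May (31): 30 + 31 = 61 days.
June 1–3, 1924: 3 days.
Total: 30 + 61 + 3 = 94 days.
94 mod 7 = 3, so 3 days after Saturday is Tuesday.

Tuesday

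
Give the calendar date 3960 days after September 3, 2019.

July 7, 2030

Count 3960 days after September 3, 2019:
From September 3, 2019 to September 3, 2029: 10 years, of which 3 contain a Feb 29 — 7×365 + 3×366 = 3653 days.
September 2029: 30 − 3 = 27 days remain.
Then 9 full months totalling 273 days.
July 1–7, 2030: 7 days.
Residual: 307 days.
Total: 3960 days.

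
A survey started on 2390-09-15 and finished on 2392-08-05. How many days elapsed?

September 2390: 30 − 15 = 15 days remain.
Then 22 full months totalling 670 days.
August 1–5, 2392: 5 days.
Total: 15 + 670 + 5 = 690 days.

690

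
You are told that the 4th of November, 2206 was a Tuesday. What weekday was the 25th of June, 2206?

Count forward from the earlier date (June 25, 2206) to the later (November 4, 2206):
June 2206: 30 − 25 = 5 days remain.
Then July (31), August (31), September (30), October (31): 31 + 31 + 30 + 31 = 123 days.
November 1–4, 2206: 4 days.
Total: 5 + 123 + 4 = 132 days.
132 mod 7 = 6, so 6 days before Tuesday is Wednesday.

Wednesday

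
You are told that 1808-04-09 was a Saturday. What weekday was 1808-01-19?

Tuesday

Count forward from the earlier date (January 19, 1808) to the later (April 9, 1808):
January 1808: 31 − 19 = 12 days remain.
Then February 1808 (29), March (31): 29 + 31 = 60 days.
April 1–9, 1808: 9 days.
Total: 12 + 60 + 9 = 81 days.
81 mod 7 = 4, so 4 days before Saturday is Tuesday.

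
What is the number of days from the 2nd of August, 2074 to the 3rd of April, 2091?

Day-of-year of August 2, 2074: 214.
Day-of-year of April 3, 2091: 93.
2074 has 365 days, so 365 − 214 = 151 days remain in 2074.
Full years 2075–2090: 12 common + 4 leap = 12×365 + 4×366 = 5844 days.
Total: 151 + 5844 + 93 = 6088 days.

6088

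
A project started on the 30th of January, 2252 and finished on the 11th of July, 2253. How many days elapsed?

528

January 2252: 31 − 30 = 1 day remains.
Then 17 full months totalling 516 days.
July 1–11, 2253: 11 days.
Total: 1 + 516 + 11 = 528 days.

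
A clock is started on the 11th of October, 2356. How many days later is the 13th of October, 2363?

2558

Day-of-year of October 11, 2356: 285.
Day-of-year of October 13, 2363: 286.
2356 has 366 days, so 366 − 285 = 81 days remain in 2356.
Full years: 2357: 365; 2358: 365; 2359: 365; 2360: 366; 2361: 365; 2362: 365. Sum = 2191.
Total: 81 + 2191 + 286 = 2558 days.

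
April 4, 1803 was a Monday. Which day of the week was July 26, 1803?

April 1803: 30 − 4 = 26 days remain.
Then May (31), June (30): 31 + 30 = 61 days.
July 1–26, 1803: 26 days.
Total: 26 + 61 + 26 = 113 days.
113 mod 7 = 1, so 1 day after Monday is Tuesday.

Tuesday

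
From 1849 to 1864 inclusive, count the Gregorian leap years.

Years divisible by 4 in [1849, 1864]: 1852, 1856, 1860, 1864.
No century exceptions apply. Count: 4.

4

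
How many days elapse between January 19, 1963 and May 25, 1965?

857

January 19, 1963 → January 19, 1964: 365 days.
January 19, 1964 → January 19, 1965: 366 days (1964 is a leap year).
January 1965: 31 − 19 = 12 days remain.
Then February 1965 (28), March (31), April (30): 28 + 31 + 30 = 89 days.
May 1–25, 1965: 25 days.
Residual: 126 days.
Total: 857 days.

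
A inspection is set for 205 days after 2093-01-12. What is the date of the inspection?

2093-08-05

Count 205 days after January 12, 2093:
January 2093: 31 − 12 = 19 days remain.
Then February 2093 (28), March (31), April (30), May (31), June (30), July (31): 28 + 31 + 30 + 31 + 30 + 31 = 181 days.
August 1–5, 2093: 5 days.
Total: 19 + 181 + 5 = 205 days.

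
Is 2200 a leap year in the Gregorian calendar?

2200 is not a leap year (divisible by 100 but not 400).

No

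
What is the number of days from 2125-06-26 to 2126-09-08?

June 2125: 30 − 26 = 4 days remain.
Then 14 full months totalling 427 days.
September 1–8, 2126: 8 days.
Total: 4 + 427 + 8 = 439 days.

439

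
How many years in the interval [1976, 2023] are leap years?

Years divisible by 4 in [1976, 2023]: 1976, 1980, 1984, 1988, 1992, 1996, 2000, 2004, 2008, 2012, 2016, 2020.
2000 is divisible by 400, so still leap.
No century exceptions apply. Count: 12.

12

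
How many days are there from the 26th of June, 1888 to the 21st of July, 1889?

Day-of-year of June 26, 1888: 178.
Day-of-year of July 21, 1889: 202.
1888 has 366 days, so 366 − 178 = 188 days remain in 1888.
Total: 188 + 202 = 390 days.

390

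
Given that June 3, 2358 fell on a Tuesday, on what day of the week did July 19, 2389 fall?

Day-of-year of June 3, 2358: 154.
Day-of-year of July 19, 2389: 200.
2358 has 365 days, so 365 − 154 = 211 days remain in 2358.
Full years 2359–2388: 22 common + 8 leap = 22×365 + 8×366 = 10958 days.
Total: 211 + 10958 + 200 = 11369 days.
11369 mod 7 = 1, so 1 day after Tuesday is Wednesday.

Wednesday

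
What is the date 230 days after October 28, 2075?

June 14, 2076

Count 230 days after October 28, 2075:
Day-of-year of October 28, 2075: 301.
Day-of-year of June 14, 2076: 166.
2075 has 365 days, so 365 − 301 = 64 days remain in 2075.
Total: 64 + 166 = 230 days.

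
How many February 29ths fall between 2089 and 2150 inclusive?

14

Years divisible by 4: 2092, 2096, …, 2148 — 15 in all.
Of these, 2100 is divisible by 100 but not 400, so not leap.
Leap years: 15 − 1 = 14.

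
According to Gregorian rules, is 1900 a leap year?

No

1900 is not a leap year (divisible by 100 but not 400).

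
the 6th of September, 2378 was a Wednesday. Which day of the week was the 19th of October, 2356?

Count forward from the earlier date (October 19, 2356) to the later (September 6, 2378):
Day-of-year of October 19, 2356: 293.
Day-of-year of September 6, 2378: 249.
2356 has 366 days, so 366 − 293 = 73 days remain in 2356.
Full years 2357–2377: 16 common + 5 leap = 16×365 + 5×366 = 7670 days.
Total: 73 + 7670 + 249 = 7992 days.
7992 mod 7 = 5, so 5 days before Wednesday is Friday.

Friday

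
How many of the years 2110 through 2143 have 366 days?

Years divisible by 4 in [2110, 2143]: 2112, 2116, 2120, 2124, 2128, 2132, 2136, 2140.
No century exceptions apply. Count: 8.

8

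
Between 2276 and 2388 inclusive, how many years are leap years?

Years divisible by 4: 2276, 2280, …, 2388 — 29 in all.
Of these, 2300 is divisible by 100 but not 400, so not leap.
Leap years: 29 − 1 = 28.

28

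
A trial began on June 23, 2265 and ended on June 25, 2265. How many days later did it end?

Within June 2265: 25 − 23 = 2 days.

2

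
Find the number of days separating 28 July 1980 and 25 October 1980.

89

July 1980: 31 − 28 = 3 days remain.
Then August (31), September (30): 31 + 30 = 61 days.
October 1–25, 1980: 25 days.
Total: 3 + 61 + 25 = 89 days.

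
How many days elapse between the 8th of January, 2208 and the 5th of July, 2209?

January 8, 2208 → January 8, 2209: 366 days (2208 is a leap year).
January 2209: 31 − 8 = 23 days remain.
Then February 2209 (28), March (31), April (30), May (31), June (30): 28 + 31 + 30 + 31 + 30 = 150 days.
July 1–5, 2209: 5 days.
Residual: 178 days.
Total: 544 days.

544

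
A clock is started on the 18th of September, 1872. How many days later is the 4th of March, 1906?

12219

From September 18, 1872 to September 18, 1905: 33 years, of which 7 contain a Feb 29 — 26×365 + 7×366 = 12052 days.
(1900 is not a leap year (divisible by 100 but not 400).)
September 1905: 30 − 18 = 12 days remain.
Then October (31), November (30), December (31), January (31), February 1906 (28): 31 + 30 + 31 + 31 + 28 = 151 days.
March 1–4, 1906: 4 days.
Residual: 167 days.
Total: 12219 days.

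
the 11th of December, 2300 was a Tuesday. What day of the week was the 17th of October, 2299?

Tuesday

Count forward from the earlier date (October 17, 2299) to the later (December 11, 2300):
October 2299: 31 − 17 = 14 days remain.
Then 13 full months totalling 395 days.
December 1–11, 2300: 11 days.
Total: 14 + 395 + 11 = 420 days.
420 is a multiple of 7, so the 17th of October, 2299 falls on the same weekday: Tuesday.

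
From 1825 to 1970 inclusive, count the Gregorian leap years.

Years divisible by 4: 1828, 1832, …, 1968 — 36 in all.
Of these, 1900 is divisible by 100 but not 400, so not leap.
Leap years: 36 − 1 = 35.

35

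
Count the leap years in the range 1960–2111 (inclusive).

37

Years divisible by 4: 1960, 1964, …, 2108 — 38 in all.
Of these, 2100 is divisible by 100 but not 400, so not leap.
2000 is divisible by 400, so still leap.
Leap years: 38 − 1 = 37.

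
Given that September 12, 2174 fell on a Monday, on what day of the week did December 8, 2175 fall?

Friday

September 2174: 30 − 12 = 18 days remain.
Then 14 full months totalling 426 days.
December 1–8, 2175: 8 days.
Total: 18 + 426 + 8 = 452 days.
452 mod 7 = 4, so 4 days after Monday is Friday.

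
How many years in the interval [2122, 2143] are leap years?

Years divisible by 4 in [2122, 2143]: 2124, 2128, 2132, 2136, 2140.
No century exceptions apply. Count: 5.

5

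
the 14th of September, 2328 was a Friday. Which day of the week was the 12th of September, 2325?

Count forward from the earlier date (September 12, 2325) to the later (September 14, 2328):
September 12, 2325 → September 12, 2326: 365 days.
September 12, 2326 → September 12, 2327: 365 days.
September 12, 2327 → September 12, 2328: 366 days (2328 is a leap year).
Within September 2328: 14 − 12 = 2 days.
Total: 1098 days.
1098 mod 7 = 6, so 6 days before Friday is Saturday.

Saturday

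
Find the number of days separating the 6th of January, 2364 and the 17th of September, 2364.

255

January 2364: 31 − 6 = 25 days remain.
Then February 2364 (29), March (31), April (30), May (31), June (30), July (31), August (31): 29 + 31 + 30 + 31 + 30 + 31 + 31 = 213 days.
September 1–17, 2364: 17 days.
Total: 25 + 213 + 17 = 255 days.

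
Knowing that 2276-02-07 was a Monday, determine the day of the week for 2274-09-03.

Count forward from the earlier date (September 3, 2274) to the later (February 7, 2276):
Day-of-year of September 3, 2274: 246.
Day-of-year of February 7, 2276: 38.
2274 has 365 days, so 365 − 246 = 119 days remain in 2274.
Full years: 2275: 365. Sum = 365.
Total: 119 + 365 + 38 = 522 days.
522 mod 7 = 4, so 4 days before Monday is Thursday.

Thursday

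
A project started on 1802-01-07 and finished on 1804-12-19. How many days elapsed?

January 1802: 31 − 7 = 24 days remain.
Then 34 full months totalling 1034 days.
December 1–19, 1804: 19 days.
Total: 24 + 1034 + 19 = 1077 days.

1077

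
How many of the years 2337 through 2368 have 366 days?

Years divisible by 4 in [2337, 2368]: 2340, 2344, 2348, 2352, 2356, 2360, 2364, 2368.
No century exceptions apply. Count: 8.

8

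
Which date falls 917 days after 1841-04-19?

1843-10-23

Count 917 days after April 19, 1841:
April 19, 1841 → April 19, 1842: 365 days.
April 19, 1842 → April 19, 1843: 365 days.
April 1843: 30 − 19 = 11 days remain.
Then May (31), June (30), July (31), August (31), September (30): 31 + 30 + 31 + 31 + 30 = 153 days.
October 1–23, 1843: 23 days.
Residual: 187 days.
Total: 917 days.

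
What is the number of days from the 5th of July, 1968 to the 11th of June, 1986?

Day-of-year of July 5, 1968: 187.
Day-of-year of June 11, 1986: 162.
1968 has 366 days, so 366 − 187 = 179 days remain in 1968.
Full years 1969–1985: 13 common + 4 leap = 13×365 + 4×366 = 6209 days.
Total: 179 + 6209 + 162 = 6550 days.

6550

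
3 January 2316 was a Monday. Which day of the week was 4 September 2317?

Tuesday

Day-of-year of January 3, 2316: 3.
Day-of-year of September 4, 2317: 247.
2316 has 366 days, so 366 − 3 = 363 days remain in 2316.
Total: 363 + 247 = 610 days.
610 mod 7 = 1, so 1 day after Monday is Tuesday.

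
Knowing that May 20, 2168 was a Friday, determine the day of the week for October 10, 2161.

Count forward from the earlier date (October 10, 2161) to the later (May 20, 2168):
October 10, 2161 → October 10, 2162: 365 days.
October 10, 2162 → October 10, 2163: 365 days.
October 10, 2163 → October 10, 2164: 366 days (2164 is a leap year).
October 10, 2164 → October 10, 2165: 365 days.
October 10, 2165 → October 10, 2166: 365 days.
October 10, 2166 → October 10, 2167: 365 days.
October 2167: 31 − 10 = 21 days remain.
Then November (30), December (31), January (31), February 2168 (29), March (31), April (30): 30 + 31 + 31 + 29 + 31 + 30 = 182 days.
May 1–20, 2168: 20 days.
Residual: 223 days.
Total: 2414 days.
2414 mod 7 = 6, so 6 days before Friday is Saturday.

Saturday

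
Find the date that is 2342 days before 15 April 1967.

15 November 1960

Count 2342 days before April 15, 1967:
November 15, 1960 → November 15, 1961: 365 days.
November 15, 1961 → November 15, 1962: 365 days.
November 15, 1962 → November 15, 1963: 365 days.
November 15, 1963 → November 15, 1964: 366 days (1964 is a leap year).
November 15, 1964 → November 15, 1965: 365 days.
November 15, 1965 → November 15, 1966: 365 days.
November 1966: 30 − 15 = 15 days remain.
Then December (31), January (31), February 1967 (28), March (31): 31 + 31 + 28 + 31 = 121 days.
April 1–15, 1967: 15 days.
Residual: 151 days.
Total: 2342 days.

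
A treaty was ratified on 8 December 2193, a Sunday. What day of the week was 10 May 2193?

Count forward from the earlier date (May 10, 2193) to the later (December 8, 2193):
May 2193: 31 − 10 = 21 days remain.
Then June (30), July (31), August (31), September (30), October (31), November (30): 30 + 31 + 31 + 30 + 31 + 30 = 183 days.
December 1–8, 2193: 8 days.
Total: 21 + 183 + 8 = 212 days.
212 mod 7 = 2, so 2 days before Sunday is Friday.

Friday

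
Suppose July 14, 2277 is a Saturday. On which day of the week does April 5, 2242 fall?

Count forward from the earlier date (April 5, 2242) to the later (July 14, 2277):
From April 5, 2242 to April 5, 2277: 35 years, of which 9 contain a Feb 29 — 26×365 + 9×366 = 12784 days.
April 2277: 30 − 5 = 25 days remain.
Then May (31), June (30): 31 + 30 = 61 days.
July 1–14, 2277: 14 days.
Residual: 100 days.
Total: 12884 days.
12884 mod 7 = 4, so 4 days before Saturday is Tuesday.

Tuesday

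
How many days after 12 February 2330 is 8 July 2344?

Day-of-year of February 12, 2330: 43.
Day-of-year of July 8, 2344: 190.
2330 has 365 days, so 365 − 43 = 322 days remain in 2330.
Full years 2331–2343: 10 common + 3 leap = 10×365 + 3×366 = 4748 days.
Total: 322 + 4748 + 190 = 5260 days.

5260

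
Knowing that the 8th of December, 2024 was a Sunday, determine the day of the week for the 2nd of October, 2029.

Day-of-year of December 8, 2024: 343.
Day-of-year of October 2, 2029: 275.
2024 has 366 days, so 366 − 343 = 23 days remain in 2024.
Full years: 2025: 365; 2026: 365; 2027: 365; 2028: 366. Sum = 1461.
Total: 23 + 1461 + 275 = 1759 days.
1759 mod 7 = 2, so 2 days after Sunday is Tuesday.

Tuesday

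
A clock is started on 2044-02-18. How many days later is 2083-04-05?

14291

Day-of-year of February 18, 2044: 49.
Day-of-year of April 5, 2083: 95.
2044 has 366 days, so 366 − 49 = 317 days remain in 2044.
Full years 2045–2082: 29 common + 9 leap = 29×365 + 9×366 = 13879 days.
Total: 317 + 13879 + 95 = 14291 days.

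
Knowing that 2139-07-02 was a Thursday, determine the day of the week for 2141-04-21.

Friday

July 2, 2139 → July 2, 2140: 366 days (2140 is a leap year).
July 2140: 31 − 2 = 29 days remain.
Then August (31), September (30), October (31), November (30), December (31), January (31), February 2141 (28), March (31): 31 + 30 + 31 + 30 + 31 + 31 + 28 + 31 = 243 days.
April 1–21, 2141: 21 days.
Residual: 293 days.
Total: 659 days.
659 mod 7 = 1, so 1 day after Thursday is Friday.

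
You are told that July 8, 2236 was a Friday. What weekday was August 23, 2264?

Tuesday

From July 8, 2236 to July 8, 2264: 28 years, of which 7 contain a Feb 29 — 21×365 + 7×366 = 10227 days.
July 2264: 31 − 8 = 23 days remain.
August 1–23, 2264: 23 days.
Residual: 46 days.
Total: 10273 days.
10273 mod 7 = 4, so 4 days after Friday is Tuesday.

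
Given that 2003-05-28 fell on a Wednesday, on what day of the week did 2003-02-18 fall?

Tuesday

Count forward from the earlier date (February 18, 2003) to the later (May 28, 2003):
February 2003: 28 − 18 = 10 days remain (2003 is not a leap year, so February has 28 days).
Then March (31), April (30): 31 + 30 = 61 days.
May 1–28, 2003: 28 days.
Total: 10 + 61 + 28 = 99 days.
99 mod 7 = 1, so 1 day before Wednesday is Tuesday.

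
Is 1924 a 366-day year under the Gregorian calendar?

1924 is a leap year.

Yes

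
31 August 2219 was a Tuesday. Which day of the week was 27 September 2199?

Friday

Count forward from the earlier date (September 27, 2199) to the later (August 31, 2219):
From September 27, 2199 to September 27, 2218: 19 years, of which 4 contain a Feb 29 — 15×365 + 4×366 = 6939 days.
(2200 is not a leap year (divisible by 100 but not 400).)
September 2218: 30 − 27 = 3 days remain.
Then 10 full months totalling 304 days.
August 1–31, 2219: 31 days.
Residual: 338 days.
Total: 7277 days.
7277 mod 7 = 4, so 4 days before Tuesday is Friday.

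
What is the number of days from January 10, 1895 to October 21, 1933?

14163

Day-of-year of January 10, 1895: 10.
Day-of-year of October 21, 1933: 294.
1895 has 365 days, so 365 − 10 = 355 days remain in 1895.
Full years 1896–1932: 28 common + 9 leap = 28×365 + 9×366 = 13514 days.
Total: 355 + 13514 + 294 = 14163 days.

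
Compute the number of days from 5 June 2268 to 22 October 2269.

504

June 2268: 30 − 5 = 25 days remain.
Then 15 full months totalling 457 days.
October 1–22, 2269: 22 days.
Total: 25 + 457 + 22 = 504 days.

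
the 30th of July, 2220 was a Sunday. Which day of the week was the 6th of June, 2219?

Count forward from the earlier date (June 6, 2219) to the later (July 30, 2220):
Day-of-year of June 6, 2219: 157.
Day-of-year of July 30, 2220: 212.
2219 has 365 days, so 365 − 157 = 208 days remain in 2219.
Total: 208 + 212 = 420 days.
420 is a multiple of 7, so the 6th of June, 2219 falls on the same weekday: Sunday.

Sunday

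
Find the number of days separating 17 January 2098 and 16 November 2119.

Day-of-year of January 17, 2098: 17.
Day-of-year of November 16, 2119: 320.
2098 has 365 days, so 365 − 17 = 348 days remain in 2098.
Full years 2099–2118: 16 common + 4 leap = 16×365 + 4×366 = 7304 days.
Total: 348 + 7304 + 320 = 7972 days.

7972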